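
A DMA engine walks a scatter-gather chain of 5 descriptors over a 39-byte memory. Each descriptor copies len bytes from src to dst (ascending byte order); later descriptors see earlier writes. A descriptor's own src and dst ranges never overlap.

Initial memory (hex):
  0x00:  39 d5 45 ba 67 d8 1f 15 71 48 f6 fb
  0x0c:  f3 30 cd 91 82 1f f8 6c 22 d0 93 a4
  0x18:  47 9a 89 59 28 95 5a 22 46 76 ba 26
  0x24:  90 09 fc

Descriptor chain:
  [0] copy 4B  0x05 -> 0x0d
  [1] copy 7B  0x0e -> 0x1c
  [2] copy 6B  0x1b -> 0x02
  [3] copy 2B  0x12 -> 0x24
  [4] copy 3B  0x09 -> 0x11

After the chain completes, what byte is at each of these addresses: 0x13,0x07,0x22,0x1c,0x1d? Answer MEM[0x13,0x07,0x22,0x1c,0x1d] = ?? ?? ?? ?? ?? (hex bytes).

MEM[0x13,0x07,0x22,0x1c,0x1d] = fb f8 22 1f 15

[0] 0x05->0x0d len=4 : d8 1f 15 71
[1] 0x0e->0x1c len=7 : 1f 15 71 1f f8 6c 22
[2] 0x1b->0x02 len=6 : 59 1f 15 71 1f f8
[3] 0x12->0x24 len=2 : f8 6c
[4] 0x09->0x11 len=3 : 48 f6 fb
query mem[0x13]=0xfb, mem[0x07]=0xf8, mem[0x22]=0x22, mem[0x1c]=0x1f, mem[0x1d]=0x15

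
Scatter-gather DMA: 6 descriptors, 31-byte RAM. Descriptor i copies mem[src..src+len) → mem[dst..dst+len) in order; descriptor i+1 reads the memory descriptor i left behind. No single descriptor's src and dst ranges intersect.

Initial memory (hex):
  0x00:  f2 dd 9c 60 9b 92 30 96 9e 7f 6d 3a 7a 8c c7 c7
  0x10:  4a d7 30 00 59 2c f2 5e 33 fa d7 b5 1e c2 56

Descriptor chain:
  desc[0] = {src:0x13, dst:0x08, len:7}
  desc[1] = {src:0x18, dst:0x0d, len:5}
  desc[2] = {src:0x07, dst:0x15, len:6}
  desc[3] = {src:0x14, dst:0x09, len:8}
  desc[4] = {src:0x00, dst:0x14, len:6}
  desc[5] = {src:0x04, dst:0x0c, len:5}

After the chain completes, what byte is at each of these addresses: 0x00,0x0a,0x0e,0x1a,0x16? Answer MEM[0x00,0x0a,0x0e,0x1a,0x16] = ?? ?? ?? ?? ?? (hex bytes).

MEM[0x00,0x0a,0x0e,0x1a,0x16] = f2 96 30 5e 9c

[0] 0x13->0x08 len=7 : 00 59 2c f2 5e 33 fa
[1] 0x18->0x0d len=5 : 33 fa d7 b5 1e
[2] 0x07->0x15 len=6 : 96 00 59 2c f2 5e
[3] 0x14->0x09 len=8 : 59 96 00 59 2c f2 5e b5
[4] 0x00->0x14 len=6 : f2 dd 9c 60 9b 92
[5] 0x04->0x0c len=5 : 9b 92 30 96 00
query mem[0x00]=0xf2, mem[0x0a]=0x96, mem[0x0e]=0x30, mem[0x1a]=0x5e, mem[0x16]=0x9c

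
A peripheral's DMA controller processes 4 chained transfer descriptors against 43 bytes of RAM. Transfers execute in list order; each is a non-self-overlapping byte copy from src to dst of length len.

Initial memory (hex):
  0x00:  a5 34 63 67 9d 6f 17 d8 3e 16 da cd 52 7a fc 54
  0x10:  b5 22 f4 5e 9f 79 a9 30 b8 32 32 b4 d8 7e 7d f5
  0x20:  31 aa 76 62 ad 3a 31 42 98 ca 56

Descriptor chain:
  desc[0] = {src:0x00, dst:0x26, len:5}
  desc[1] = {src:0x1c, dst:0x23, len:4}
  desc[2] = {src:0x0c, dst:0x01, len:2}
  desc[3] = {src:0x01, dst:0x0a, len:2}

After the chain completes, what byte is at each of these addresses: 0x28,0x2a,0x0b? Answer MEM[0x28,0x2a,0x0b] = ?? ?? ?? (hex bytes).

MEM[0x28,0x2a,0x0b] = 63 9d 7a

#0 dst[0x26+5] := {0xa5,0x34,0x63,0x67,0x9d}
#1 dst[0x23+4] := {0xd8,0x7e,0x7d,0xf5}
#2 dst[0x01+2] := {0x52,0x7a}
#3 dst[0x0a+2] := {0x52,0x7a}
query mem[0x28]=0x63, mem[0x2a]=0x9d, mem[0x0b]=0x7a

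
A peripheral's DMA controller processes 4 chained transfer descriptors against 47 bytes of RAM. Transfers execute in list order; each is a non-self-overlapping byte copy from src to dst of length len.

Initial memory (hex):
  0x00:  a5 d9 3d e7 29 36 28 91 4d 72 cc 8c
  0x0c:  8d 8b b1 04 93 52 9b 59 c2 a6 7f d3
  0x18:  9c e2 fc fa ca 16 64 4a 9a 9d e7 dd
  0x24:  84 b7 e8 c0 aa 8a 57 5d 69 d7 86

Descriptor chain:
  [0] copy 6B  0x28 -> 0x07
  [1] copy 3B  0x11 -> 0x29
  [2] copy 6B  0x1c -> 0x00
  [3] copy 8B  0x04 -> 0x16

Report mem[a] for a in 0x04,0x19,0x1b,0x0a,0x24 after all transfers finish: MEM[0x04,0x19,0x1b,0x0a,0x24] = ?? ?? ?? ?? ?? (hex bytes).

MEM[0x04,0x19,0x1b,0x0a,0x24] = 9a aa 57 5d 84

[0] 0x28->0x07 len=6 : aa 8a 57 5d 69 d7
[1] 0x11->0x29 len=3 : 52 9b 59
[2] 0x1c->0x00 len=6 : ca 16 64 4a 9a 9d
[3] 0x04->0x16 len=8 : 9a 9d 28 aa 8a 57 5d 69
query mem[0x04]=0x9a, mem[0x19]=0xaa, mem[0x1b]=0x57, mem[0x0a]=0x5d, mem[0x24]=0x84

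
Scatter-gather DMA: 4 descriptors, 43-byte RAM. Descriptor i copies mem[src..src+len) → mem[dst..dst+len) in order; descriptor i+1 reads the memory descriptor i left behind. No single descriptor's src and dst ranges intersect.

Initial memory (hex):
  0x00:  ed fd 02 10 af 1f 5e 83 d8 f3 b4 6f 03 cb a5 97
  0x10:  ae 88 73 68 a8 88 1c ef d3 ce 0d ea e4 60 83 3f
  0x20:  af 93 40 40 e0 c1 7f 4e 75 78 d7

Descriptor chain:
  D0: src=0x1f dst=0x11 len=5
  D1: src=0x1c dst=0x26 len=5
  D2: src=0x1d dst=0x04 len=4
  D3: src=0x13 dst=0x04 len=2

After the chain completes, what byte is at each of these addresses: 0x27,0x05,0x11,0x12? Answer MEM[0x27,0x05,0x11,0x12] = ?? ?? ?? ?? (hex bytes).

MEM[0x27,0x05,0x11,0x12] = 60 40 3f af

  after D0: wrote 5B at 0x11 = 3faf934040
  after D1: wrote 5B at 0x26 = e460833faf
  after D2: wrote 4B at 0x04 = 60833faf
  after D3: wrote 2B at 0x04 = 9340
query mem[0x27]=0x60, mem[0x05]=0x40, mem[0x11]=0x3f, mem[0x12]=0xaf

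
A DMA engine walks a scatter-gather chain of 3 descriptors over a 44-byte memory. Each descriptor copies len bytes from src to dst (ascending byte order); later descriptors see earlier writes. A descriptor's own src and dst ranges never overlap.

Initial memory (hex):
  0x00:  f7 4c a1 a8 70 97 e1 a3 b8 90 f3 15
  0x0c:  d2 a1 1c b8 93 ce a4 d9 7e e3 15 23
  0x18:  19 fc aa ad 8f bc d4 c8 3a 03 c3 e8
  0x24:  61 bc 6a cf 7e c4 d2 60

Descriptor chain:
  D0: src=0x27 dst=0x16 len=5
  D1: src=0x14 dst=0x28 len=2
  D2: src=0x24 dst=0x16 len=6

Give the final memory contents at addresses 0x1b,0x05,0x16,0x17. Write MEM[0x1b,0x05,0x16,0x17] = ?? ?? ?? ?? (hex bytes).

MEM[0x1b,0x05,0x16,0x17] = e3 97 61 bc

D0: mem[0x16..0x1a] <- [cf 7e c4 d2 60]
D1: mem[0x28..0x29] <- [7e e3]
D2: mem[0x16..0x1b] <- [61 bc 6a cf 7e e3]
query mem[0x1b]=0xe3, mem[0x05]=0x97, mem[0x16]=0x61, mem[0x17]=0xbc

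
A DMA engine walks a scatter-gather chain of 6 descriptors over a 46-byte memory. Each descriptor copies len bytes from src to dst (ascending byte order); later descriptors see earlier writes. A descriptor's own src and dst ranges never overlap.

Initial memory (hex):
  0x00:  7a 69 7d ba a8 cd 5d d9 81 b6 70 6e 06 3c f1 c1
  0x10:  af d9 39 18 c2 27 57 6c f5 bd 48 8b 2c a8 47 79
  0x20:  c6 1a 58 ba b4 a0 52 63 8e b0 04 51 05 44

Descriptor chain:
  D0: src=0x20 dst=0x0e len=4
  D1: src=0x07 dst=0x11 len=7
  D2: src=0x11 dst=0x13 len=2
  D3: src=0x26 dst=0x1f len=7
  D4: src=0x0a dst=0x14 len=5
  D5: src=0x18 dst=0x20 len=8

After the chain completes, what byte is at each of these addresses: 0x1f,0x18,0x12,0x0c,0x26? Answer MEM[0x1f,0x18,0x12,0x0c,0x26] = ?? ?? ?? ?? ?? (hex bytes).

#0 dst[0x0e+4] := {0xc6,0x1a,0x58,0xba}
#1 dst[0x11+7] := {0xd9,0x81,0xb6,0x70,0x6e,0x06,0x3c}
#2 dst[0x13+2] := {0xd9,0x81}
#3 dst[0x1f+7] := {0x52,0x63,0x8e,0xb0,0x04,0x51,0x05}
#4 dst[0x14+5] := {0x70,0x6e,0x06,0x3c,0xc6}
#5 dst[0x20+8] := {0xc6,0xbd,0x48,0x8b,0x2c,0xa8,0x47,0x52}
query mem[0x1f]=0x52, mem[0x18]=0xc6, mem[0x12]=0x81, mem[0x0c]=0x06, mem[0x26]=0x47

MEM[0x1f,0x18,0x12,0x0c,0x26] = 52 c6 81 06 47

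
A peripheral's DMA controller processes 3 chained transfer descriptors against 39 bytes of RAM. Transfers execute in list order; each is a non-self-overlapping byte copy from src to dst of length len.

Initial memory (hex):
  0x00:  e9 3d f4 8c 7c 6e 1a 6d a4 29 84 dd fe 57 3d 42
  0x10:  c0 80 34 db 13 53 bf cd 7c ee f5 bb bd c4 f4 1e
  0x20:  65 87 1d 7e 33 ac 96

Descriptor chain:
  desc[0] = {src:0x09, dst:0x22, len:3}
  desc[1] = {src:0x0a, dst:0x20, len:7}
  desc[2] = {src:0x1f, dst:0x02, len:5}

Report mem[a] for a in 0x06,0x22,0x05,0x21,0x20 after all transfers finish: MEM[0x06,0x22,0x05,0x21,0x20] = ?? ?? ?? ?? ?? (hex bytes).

  after D0: wrote 3B at 0x22 = 2984dd
  after D1: wrote 7B at 0x20 = 84ddfe573d42c0
  after D2: wrote 5B at 0x02 = 1e84ddfe57
query mem[0x06]=0x57, mem[0x22]=0xfe, mem[0x05]=0xfe, mem[0x21]=0xdd, mem[0x20]=0x84

MEM[0x06,0x22,0x05,0x21,0x20] = 57 fe fe dd 84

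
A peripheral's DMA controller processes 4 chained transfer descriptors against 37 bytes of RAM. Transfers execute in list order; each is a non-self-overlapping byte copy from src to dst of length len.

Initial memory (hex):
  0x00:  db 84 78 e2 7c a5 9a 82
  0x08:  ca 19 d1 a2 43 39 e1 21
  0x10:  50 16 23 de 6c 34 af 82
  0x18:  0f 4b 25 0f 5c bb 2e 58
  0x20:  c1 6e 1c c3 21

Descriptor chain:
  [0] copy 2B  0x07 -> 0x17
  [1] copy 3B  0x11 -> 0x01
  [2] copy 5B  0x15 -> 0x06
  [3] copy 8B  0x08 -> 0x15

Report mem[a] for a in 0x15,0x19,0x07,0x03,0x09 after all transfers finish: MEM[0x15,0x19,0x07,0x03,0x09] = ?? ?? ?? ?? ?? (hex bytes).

MEM[0x15,0x19,0x07,0x03,0x09] = 82 43 af de ca

D0: mem[0x17..0x18] <- [82 ca]
D1: mem[0x01..0x03] <- [16 23 de]
D2: mem[0x06..0x0a] <- [34 af 82 ca 4b]
D3: mem[0x15..0x1c] <- [82 ca 4b a2 43 39 e1 21]
query mem[0x15]=0x82, mem[0x19]=0x43, mem[0x07]=0xaf, mem[0x03]=0xde, mem[0x09]=0xca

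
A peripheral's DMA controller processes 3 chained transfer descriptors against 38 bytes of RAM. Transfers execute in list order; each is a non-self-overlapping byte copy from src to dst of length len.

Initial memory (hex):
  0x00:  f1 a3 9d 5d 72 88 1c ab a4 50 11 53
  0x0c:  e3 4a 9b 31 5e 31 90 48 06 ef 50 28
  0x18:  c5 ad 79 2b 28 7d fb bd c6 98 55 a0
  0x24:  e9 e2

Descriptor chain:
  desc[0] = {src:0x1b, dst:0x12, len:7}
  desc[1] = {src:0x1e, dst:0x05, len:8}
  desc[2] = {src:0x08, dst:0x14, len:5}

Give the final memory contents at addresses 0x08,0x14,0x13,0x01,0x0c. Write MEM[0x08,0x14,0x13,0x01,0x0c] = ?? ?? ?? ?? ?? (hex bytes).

[0] 0x1b->0x12 len=7 : 2b 28 7d fb bd c6 98
[1] 0x1e->0x05 len=8 : fb bd c6 98 55 a0 e9 e2
[2] 0x08->0x14 len=5 : 98 55 a0 e9 e2
query mem[0x08]=0x98, mem[0x14]=0x98, mem[0x13]=0x28, mem[0x01]=0xa3, mem[0x0c]=0xe2

MEM[0x08,0x14,0x13,0x01,0x0c] = 98 98 28 a3 e2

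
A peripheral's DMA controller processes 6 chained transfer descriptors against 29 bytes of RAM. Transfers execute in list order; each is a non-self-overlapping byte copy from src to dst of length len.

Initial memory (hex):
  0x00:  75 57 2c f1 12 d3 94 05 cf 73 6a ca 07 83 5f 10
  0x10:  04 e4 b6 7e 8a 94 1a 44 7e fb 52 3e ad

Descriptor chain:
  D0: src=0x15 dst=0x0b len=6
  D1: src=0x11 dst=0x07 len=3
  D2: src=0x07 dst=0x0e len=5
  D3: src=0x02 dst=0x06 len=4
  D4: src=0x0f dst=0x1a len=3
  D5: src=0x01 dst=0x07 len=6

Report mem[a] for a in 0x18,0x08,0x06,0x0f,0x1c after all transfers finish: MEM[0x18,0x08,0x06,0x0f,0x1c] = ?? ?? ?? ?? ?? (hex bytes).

D0: mem[0x0b..0x10] <- [94 1a 44 7e fb 52]
D1: mem[0x07..0x09] <- [e4 b6 7e]
D2: mem[0x0e..0x12] <- [e4 b6 7e 6a 94]
D3: mem[0x06..0x09] <- [2c f1 12 d3]
D4: mem[0x1a..0x1c] <- [b6 7e 6a]
D5: mem[0x07..0x0c] <- [57 2c f1 12 d3 2c]
query mem[0x18]=0x7e, mem[0x08]=0x2c, mem[0x06]=0x2c, mem[0x0f]=0xb6, mem[0x1c]=0x6a

MEM[0x18,0x08,0x06,0x0f,0x1c] = 7e 2c 2c b6 6a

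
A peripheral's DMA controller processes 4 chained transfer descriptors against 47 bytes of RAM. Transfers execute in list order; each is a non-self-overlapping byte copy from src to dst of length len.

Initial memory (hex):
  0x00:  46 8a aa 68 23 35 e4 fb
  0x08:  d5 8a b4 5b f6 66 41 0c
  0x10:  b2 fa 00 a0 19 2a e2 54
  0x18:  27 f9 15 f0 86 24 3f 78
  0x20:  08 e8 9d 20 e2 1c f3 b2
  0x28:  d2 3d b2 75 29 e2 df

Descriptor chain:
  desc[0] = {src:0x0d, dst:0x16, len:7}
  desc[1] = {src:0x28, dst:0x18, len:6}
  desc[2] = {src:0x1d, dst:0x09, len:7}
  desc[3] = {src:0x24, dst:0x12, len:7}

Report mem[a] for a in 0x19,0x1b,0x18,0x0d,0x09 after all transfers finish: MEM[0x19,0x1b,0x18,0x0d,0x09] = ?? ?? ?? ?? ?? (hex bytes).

D0: mem[0x16..0x1c] <- [66 41 0c b2 fa 00 a0]
D1: mem[0x18..0x1d] <- [d2 3d b2 75 29 e2]
D2: mem[0x09..0x0f] <- [e2 3f 78 08 e8 9d 20]
D3: mem[0x12..0x18] <- [e2 1c f3 b2 d2 3d b2]
query mem[0x19]=0x3d, mem[0x1b]=0x75, mem[0x18]=0xb2, mem[0x0d]=0xe8, mem[0x09]=0xe2

MEM[0x19,0x1b,0x18,0x0d,0x09] = 3d 75 b2 e8 e2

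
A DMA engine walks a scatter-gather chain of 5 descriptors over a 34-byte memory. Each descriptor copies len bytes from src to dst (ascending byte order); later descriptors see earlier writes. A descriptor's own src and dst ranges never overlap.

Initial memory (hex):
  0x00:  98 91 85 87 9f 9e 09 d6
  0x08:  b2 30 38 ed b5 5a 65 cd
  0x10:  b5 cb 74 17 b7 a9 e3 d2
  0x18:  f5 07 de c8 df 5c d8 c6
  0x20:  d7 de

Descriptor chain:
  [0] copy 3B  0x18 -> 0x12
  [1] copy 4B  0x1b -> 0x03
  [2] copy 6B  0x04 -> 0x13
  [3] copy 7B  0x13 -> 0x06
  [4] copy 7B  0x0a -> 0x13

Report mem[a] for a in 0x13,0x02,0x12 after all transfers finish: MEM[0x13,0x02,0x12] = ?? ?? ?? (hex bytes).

MEM[0x13,0x02,0x12] = b2 85 f5

  after D0: wrote 3B at 0x12 = f507de
  after D1: wrote 4B at 0x03 = c8df5cd8
  after D2: wrote 6B at 0x13 = df5cd8d6b230
  after D3: wrote 7B at 0x06 = df5cd8d6b23007
  after D4: wrote 7B at 0x13 = b230075a65cdb5
query mem[0x13]=0xb2, mem[0x02]=0x85, mem[0x12]=0xf5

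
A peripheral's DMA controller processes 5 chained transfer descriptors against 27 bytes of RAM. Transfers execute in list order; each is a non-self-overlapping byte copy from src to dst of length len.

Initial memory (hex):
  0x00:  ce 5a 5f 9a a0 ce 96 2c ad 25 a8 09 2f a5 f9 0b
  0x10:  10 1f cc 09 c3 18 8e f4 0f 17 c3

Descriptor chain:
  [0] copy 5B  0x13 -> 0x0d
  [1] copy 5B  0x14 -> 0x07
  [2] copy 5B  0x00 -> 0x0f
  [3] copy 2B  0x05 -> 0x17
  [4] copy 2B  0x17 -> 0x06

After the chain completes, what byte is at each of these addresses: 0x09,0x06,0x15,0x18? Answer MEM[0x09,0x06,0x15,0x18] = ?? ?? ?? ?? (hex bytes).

[0] 0x13->0x0d len=5 : 09 c3 18 8e f4
[1] 0x14->0x07 len=5 : c3 18 8e f4 0f
[2] 0x00->0x0f len=5 : ce 5a 5f 9a a0
[3] 0x05->0x17 len=2 : ce 96
[4] 0x17->0x06 len=2 : ce 96
query mem[0x09]=0x8e, mem[0x06]=0xce, mem[0x15]=0x18, mem[0x18]=0x96

MEM[0x09,0x06,0x15,0x18] = 8e ce 18 96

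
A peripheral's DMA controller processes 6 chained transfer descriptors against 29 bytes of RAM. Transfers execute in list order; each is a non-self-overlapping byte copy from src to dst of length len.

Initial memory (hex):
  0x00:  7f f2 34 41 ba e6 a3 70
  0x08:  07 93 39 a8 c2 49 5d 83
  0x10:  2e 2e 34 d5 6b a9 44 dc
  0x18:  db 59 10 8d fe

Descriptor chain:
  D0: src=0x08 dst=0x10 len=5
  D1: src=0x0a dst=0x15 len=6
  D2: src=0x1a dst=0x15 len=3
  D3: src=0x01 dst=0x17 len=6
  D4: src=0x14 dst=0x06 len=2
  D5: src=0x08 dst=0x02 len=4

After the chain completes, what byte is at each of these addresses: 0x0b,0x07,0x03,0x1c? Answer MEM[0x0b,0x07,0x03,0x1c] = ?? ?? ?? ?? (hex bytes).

MEM[0x0b,0x07,0x03,0x1c] = a8 83 93 a3

D0: mem[0x10..0x14] <- [07 93 39 a8 c2]
D1: mem[0x15..0x1a] <- [39 a8 c2 49 5d 83]
D2: mem[0x15..0x17] <- [83 8d fe]
D3: mem[0x17..0x1c] <- [f2 34 41 ba e6 a3]
D4: mem[0x06..0x07] <- [c2 83]
D5: mem[0x02..0x05] <- [07 93 39 a8]
query mem[0x0b]=0xa8, mem[0x07]=0x83, mem[0x03]=0x93, mem[0x1c]=0xa3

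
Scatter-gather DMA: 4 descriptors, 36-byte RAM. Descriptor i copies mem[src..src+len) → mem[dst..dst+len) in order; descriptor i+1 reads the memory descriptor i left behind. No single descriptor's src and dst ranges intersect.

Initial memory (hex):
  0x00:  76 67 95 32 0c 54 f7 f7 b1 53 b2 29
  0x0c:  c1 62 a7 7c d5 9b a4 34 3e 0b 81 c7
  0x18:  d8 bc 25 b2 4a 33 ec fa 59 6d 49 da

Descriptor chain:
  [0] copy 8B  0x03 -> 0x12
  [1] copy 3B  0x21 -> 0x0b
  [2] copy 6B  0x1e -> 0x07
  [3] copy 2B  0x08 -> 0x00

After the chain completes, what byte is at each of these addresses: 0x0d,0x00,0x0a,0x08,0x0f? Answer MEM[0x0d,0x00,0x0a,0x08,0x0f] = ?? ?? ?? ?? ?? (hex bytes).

D0: mem[0x12..0x19] <- [32 0c 54 f7 f7 b1 53 b2]
D1: mem[0x0b..0x0d] <- [6d 49 da]
D2: mem[0x07..0x0c] <- [ec fa 59 6d 49 da]
D3: mem[0x00..0x01] <- [fa 59]
query mem[0x0d]=0xda, mem[0x00]=0xfa, mem[0x0a]=0x6d, mem[0x08]=0xfa, mem[0x0f]=0x7c

MEM[0x0d,0x00,0x0a,0x08,0x0f] = da fa 6d fa 7c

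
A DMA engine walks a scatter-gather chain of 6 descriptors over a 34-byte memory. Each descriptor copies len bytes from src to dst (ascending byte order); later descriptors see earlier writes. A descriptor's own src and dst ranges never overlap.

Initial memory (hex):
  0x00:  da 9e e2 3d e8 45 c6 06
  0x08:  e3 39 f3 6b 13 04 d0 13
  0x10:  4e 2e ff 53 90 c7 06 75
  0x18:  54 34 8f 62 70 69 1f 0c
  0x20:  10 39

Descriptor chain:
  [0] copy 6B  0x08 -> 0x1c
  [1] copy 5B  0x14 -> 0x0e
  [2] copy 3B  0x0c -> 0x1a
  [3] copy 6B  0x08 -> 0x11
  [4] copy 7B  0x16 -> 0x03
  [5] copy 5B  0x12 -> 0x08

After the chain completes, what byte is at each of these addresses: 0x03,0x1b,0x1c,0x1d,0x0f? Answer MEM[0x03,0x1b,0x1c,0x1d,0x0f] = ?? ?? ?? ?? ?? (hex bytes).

MEM[0x03,0x1b,0x1c,0x1d,0x0f] = 04 04 90 39 c7

D0: mem[0x1c..0x21] <- [e3 39 f3 6b 13 04]
D1: mem[0x0e..0x12] <- [90 c7 06 75 54]
D2: mem[0x1a..0x1c] <- [13 04 90]
D3: mem[0x11..0x16] <- [e3 39 f3 6b 13 04]
D4: mem[0x03..0x09] <- [04 75 54 34 13 04 90]
D5: mem[0x08..0x0c] <- [39 f3 6b 13 04]
query mem[0x03]=0x04, mem[0x1b]=0x04, mem[0x1c]=0x90, mem[0x1d]=0x39, mem[0x0f]=0xc7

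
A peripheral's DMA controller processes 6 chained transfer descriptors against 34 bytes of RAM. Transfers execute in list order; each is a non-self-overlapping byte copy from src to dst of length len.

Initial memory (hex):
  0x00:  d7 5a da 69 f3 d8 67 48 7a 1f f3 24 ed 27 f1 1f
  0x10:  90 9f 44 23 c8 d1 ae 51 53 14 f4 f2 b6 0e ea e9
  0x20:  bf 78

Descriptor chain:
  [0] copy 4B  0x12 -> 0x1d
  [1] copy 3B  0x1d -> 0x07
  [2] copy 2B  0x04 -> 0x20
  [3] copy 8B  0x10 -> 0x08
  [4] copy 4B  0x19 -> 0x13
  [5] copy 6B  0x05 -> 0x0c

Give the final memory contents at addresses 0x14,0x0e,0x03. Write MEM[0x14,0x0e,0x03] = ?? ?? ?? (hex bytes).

MEM[0x14,0x0e,0x03] = f4 44 69

  after D0: wrote 4B at 0x1d = 4423c8d1
  after D1: wrote 3B at 0x07 = 4423c8
  after D2: wrote 2B at 0x20 = f3d8
  after D3: wrote 8B at 0x08 = 909f4423c8d1ae51
  after D4: wrote 4B at 0x13 = 14f4f2b6
  after D5: wrote 6B at 0x0c = d86744909f44
query mem[0x14]=0xf4, mem[0x0e]=0x44, mem[0x03]=0x69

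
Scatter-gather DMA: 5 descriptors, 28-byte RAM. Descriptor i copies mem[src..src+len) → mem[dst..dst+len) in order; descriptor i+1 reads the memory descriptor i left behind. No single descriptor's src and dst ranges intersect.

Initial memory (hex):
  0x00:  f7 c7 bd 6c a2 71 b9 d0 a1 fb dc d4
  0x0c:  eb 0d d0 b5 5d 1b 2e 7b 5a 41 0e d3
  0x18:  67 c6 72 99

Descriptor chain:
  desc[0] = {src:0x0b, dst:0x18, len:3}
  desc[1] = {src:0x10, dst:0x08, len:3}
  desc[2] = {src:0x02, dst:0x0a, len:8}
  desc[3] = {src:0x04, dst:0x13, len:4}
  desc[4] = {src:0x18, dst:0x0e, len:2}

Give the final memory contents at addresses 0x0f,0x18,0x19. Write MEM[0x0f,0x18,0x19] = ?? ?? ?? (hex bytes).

D0: mem[0x18..0x1a] <- [d4 eb 0d]
D1: mem[0x08..0x0a] <- [5d 1b 2e]
D2: mem[0x0a..0x11] <- [bd 6c a2 71 b9 d0 5d 1b]
D3: mem[0x13..0x16] <- [a2 71 b9 d0]
D4: mem[0x0e..0x0f] <- [d4 eb]
query mem[0x0f]=0xeb, mem[0x18]=0xd4, mem[0x19]=0xeb

MEM[0x0f,0x18,0x19] = eb d4 eb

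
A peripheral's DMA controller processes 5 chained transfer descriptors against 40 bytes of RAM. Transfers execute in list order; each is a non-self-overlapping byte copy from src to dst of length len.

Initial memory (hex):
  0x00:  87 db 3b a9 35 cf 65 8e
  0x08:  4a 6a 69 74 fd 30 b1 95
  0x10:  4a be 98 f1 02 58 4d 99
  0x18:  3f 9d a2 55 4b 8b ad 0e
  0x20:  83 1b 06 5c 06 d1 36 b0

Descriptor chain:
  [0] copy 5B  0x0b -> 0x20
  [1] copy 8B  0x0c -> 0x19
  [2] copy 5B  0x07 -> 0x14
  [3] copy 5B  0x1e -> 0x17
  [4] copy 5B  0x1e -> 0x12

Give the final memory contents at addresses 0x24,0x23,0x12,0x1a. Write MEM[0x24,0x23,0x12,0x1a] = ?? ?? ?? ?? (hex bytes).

MEM[0x24,0x23,0x12,0x1a] = 95 b1 be fd

#0 dst[0x20+5] := {0x74,0xfd,0x30,0xb1,0x95}
#1 dst[0x19+8] := {0xfd,0x30,0xb1,0x95,0x4a,0xbe,0x98,0xf1}
#2 dst[0x14+5] := {0x8e,0x4a,0x6a,0x69,0x74}
#3 dst[0x17+5] := {0xbe,0x98,0xf1,0xfd,0x30}
#4 dst[0x12+5] := {0xbe,0x98,0xf1,0xfd,0x30}
query mem[0x24]=0x95, mem[0x23]=0xb1, mem[0x12]=0xbe, mem[0x1a]=0xfd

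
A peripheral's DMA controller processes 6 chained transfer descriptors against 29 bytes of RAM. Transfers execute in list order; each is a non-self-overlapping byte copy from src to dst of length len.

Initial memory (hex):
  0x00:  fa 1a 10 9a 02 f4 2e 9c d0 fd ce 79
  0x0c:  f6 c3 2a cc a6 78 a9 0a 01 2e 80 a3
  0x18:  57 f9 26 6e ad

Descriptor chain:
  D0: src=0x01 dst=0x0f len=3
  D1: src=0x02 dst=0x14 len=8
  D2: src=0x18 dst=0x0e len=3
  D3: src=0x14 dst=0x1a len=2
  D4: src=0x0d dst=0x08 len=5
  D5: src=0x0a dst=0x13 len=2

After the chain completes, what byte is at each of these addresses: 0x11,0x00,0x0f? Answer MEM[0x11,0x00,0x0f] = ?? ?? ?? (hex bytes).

MEM[0x11,0x00,0x0f] = 9a fa 9c

  after D0: wrote 3B at 0x0f = 1a109a
  after D1: wrote 8B at 0x14 = 109a02f42e9cd0fd
  after D2: wrote 3B at 0x0e = 2e9cd0
  after D3: wrote 2B at 0x1a = 109a
  after D4: wrote 5B at 0x08 = c32e9cd09a
  after D5: wrote 2B at 0x13 = 9cd0
query mem[0x11]=0x9a, mem[0x00]=0xfa, mem[0x0f]=0x9c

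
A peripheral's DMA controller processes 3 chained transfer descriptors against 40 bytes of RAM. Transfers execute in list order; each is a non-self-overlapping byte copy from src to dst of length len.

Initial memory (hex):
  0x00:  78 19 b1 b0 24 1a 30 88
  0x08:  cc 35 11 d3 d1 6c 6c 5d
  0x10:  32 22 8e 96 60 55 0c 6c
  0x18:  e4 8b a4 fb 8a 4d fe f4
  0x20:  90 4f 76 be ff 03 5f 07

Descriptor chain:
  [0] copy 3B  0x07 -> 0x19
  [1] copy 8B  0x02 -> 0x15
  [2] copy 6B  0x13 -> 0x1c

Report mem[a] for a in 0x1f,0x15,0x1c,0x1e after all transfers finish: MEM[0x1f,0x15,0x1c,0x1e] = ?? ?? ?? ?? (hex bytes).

[0] 0x07->0x19 len=3 : 88 cc 35
[1] 0x02->0x15 len=8 : b1 b0 24 1a 30 88 cc 35
[2] 0x13->0x1c len=6 : 96 60 b1 b0 24 1a
query mem[0x1f]=0xb0, mem[0x15]=0xb1, mem[0x1c]=0x96, mem[0x1e]=0xb1

MEM[0x1f,0x15,0x1c,0x1e] = b0 b1 96 b1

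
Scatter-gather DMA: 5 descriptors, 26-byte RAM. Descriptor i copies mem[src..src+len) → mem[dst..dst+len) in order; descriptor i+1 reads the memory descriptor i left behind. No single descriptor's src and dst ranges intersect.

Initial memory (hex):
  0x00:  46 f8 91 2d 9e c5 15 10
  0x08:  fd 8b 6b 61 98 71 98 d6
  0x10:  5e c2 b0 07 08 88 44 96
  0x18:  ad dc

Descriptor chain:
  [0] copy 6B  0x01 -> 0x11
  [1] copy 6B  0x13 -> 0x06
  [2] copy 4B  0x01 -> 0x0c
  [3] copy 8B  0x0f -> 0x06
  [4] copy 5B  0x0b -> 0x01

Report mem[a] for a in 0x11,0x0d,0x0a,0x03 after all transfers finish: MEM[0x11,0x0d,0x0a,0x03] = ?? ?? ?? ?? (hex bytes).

  after D0: wrote 6B at 0x11 = f8912d9ec515
  after D1: wrote 6B at 0x06 = 2d9ec51596ad
  after D2: wrote 4B at 0x0c = f8912d9e
  after D3: wrote 8B at 0x06 = 9e5ef8912d9ec515
  after D4: wrote 5B at 0x01 = 9ec5152d9e
query mem[0x11]=0xf8, mem[0x0d]=0x15, mem[0x0a]=0x2d, mem[0x03]=0x15

MEM[0x11,0x0d,0x0a,0x03] = f8 15 2d 15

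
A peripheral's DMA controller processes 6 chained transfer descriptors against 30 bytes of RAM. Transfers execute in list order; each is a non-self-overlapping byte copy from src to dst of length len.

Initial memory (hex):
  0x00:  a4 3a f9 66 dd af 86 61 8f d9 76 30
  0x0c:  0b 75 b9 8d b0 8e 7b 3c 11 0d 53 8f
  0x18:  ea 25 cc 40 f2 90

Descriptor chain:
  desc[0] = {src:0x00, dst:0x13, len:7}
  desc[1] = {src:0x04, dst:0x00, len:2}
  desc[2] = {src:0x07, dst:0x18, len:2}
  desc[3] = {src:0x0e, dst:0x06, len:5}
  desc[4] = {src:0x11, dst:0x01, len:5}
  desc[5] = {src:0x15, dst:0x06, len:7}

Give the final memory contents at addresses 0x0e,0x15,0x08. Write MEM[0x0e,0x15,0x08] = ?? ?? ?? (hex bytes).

MEM[0x0e,0x15,0x08] = b9 f9 dd

#0 dst[0x13+7] := {0xa4,0x3a,0xf9,0x66,0xdd,0xaf,0x86}
#1 dst[0x00+2] := {0xdd,0xaf}
#2 dst[0x18+2] := {0x61,0x8f}
#3 dst[0x06+5] := {0xb9,0x8d,0xb0,0x8e,0x7b}
#4 dst[0x01+5] := {0x8e,0x7b,0xa4,0x3a,0xf9}
#5 dst[0x06+7] := {0xf9,0x66,0xdd,0x61,0x8f,0xcc,0x40}
query mem[0x0e]=0xb9, mem[0x15]=0xf9, mem[0x08]=0xdd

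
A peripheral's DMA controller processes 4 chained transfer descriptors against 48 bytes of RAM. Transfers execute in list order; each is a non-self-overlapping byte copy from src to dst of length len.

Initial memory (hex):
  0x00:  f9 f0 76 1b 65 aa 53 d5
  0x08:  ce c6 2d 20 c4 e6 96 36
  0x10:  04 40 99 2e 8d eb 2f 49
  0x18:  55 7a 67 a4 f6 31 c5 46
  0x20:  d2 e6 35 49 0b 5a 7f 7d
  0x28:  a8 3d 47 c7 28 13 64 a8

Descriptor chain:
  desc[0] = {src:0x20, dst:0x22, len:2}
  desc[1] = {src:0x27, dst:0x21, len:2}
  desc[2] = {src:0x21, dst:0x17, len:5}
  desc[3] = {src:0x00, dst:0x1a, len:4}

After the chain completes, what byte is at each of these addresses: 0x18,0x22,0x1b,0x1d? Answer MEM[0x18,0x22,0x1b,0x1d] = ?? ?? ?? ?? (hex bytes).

MEM[0x18,0x22,0x1b,0x1d] = a8 a8 f0 1b

[0] 0x20->0x22 len=2 : d2 e6
[1] 0x27->0x21 len=2 : 7d a8
[2] 0x21->0x17 len=5 : 7d a8 e6 0b 5a
[3] 0x00->0x1a len=4 : f9 f0 76 1b
query mem[0x18]=0xa8, mem[0x22]=0xa8, mem[0x1b]=0xf0, mem[0x1d]=0x1b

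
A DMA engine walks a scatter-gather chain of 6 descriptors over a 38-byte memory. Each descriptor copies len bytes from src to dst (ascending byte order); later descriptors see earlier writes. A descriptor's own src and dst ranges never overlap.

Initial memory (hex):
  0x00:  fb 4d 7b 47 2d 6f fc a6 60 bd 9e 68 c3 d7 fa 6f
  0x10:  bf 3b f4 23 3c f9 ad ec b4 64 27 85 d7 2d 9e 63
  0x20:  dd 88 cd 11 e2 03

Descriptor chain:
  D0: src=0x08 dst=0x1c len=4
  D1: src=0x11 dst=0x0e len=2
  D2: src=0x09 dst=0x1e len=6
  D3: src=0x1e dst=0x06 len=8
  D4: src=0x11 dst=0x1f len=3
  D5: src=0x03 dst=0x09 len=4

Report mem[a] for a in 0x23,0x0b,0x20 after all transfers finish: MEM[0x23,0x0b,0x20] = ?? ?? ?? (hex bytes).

D0: mem[0x1c..0x1f] <- [60 bd 9e 68]
D1: mem[0x0e..0x0f] <- [3b f4]
D2: mem[0x1e..0x23] <- [bd 9e 68 c3 d7 3b]
D3: mem[0x06..0x0d] <- [bd 9e 68 c3 d7 3b e2 03]
D4: mem[0x1f..0x21] <- [3b f4 23]
D5: mem[0x09..0x0c] <- [47 2d 6f bd]
query mem[0x23]=0x3b, mem[0x0b]=0x6f, mem[0x20]=0xf4

MEM[0x23,0x0b,0x20] = 3b 6f f4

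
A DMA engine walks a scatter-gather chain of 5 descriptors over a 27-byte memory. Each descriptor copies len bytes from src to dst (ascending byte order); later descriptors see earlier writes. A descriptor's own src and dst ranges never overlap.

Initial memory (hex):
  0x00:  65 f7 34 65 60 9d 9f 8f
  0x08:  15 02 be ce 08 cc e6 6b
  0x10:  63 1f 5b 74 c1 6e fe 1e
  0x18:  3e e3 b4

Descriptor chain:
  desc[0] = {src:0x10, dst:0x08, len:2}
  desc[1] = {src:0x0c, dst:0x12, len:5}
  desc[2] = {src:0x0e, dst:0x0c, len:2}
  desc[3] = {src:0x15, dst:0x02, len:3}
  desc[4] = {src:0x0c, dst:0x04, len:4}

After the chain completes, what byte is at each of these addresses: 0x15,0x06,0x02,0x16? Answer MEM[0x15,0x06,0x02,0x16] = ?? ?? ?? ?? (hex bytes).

MEM[0x15,0x06,0x02,0x16] = 6b e6 6b 63

  after D0: wrote 2B at 0x08 = 631f
  after D1: wrote 5B at 0x12 = 08cce66b63
  after D2: wrote 2B at 0x0c = e66b
  after D3: wrote 3B at 0x02 = 6b631e
  after D4: wrote 4B at 0x04 = e66be66b
query mem[0x15]=0x6b, mem[0x06]=0xe6, mem[0x02]=0x6b, mem[0x16]=0x63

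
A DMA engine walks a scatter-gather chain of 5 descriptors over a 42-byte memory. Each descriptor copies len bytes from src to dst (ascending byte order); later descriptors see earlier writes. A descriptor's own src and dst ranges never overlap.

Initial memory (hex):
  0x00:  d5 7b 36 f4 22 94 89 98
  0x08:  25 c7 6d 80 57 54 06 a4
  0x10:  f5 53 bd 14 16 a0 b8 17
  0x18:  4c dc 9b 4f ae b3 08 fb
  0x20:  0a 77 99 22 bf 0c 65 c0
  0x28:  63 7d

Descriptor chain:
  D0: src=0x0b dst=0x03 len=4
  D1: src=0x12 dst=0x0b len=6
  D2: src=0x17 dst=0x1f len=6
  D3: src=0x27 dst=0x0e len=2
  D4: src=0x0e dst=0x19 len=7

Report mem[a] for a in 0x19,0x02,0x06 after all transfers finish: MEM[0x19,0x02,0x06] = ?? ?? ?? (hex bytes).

MEM[0x19,0x02,0x06] = c0 36 06

D0: mem[0x03..0x06] <- [80 57 54 06]
D1: mem[0x0b..0x10] <- [bd 14 16 a0 b8 17]
D2: mem[0x1f..0x24] <- [17 4c dc 9b 4f ae]
D3: mem[0x0e..0x0f] <- [c0 63]
D4: mem[0x19..0x1f] <- [c0 63 17 53 bd 14 16]
query mem[0x19]=0xc0, mem[0x02]=0x36, mem[0x06]=0x06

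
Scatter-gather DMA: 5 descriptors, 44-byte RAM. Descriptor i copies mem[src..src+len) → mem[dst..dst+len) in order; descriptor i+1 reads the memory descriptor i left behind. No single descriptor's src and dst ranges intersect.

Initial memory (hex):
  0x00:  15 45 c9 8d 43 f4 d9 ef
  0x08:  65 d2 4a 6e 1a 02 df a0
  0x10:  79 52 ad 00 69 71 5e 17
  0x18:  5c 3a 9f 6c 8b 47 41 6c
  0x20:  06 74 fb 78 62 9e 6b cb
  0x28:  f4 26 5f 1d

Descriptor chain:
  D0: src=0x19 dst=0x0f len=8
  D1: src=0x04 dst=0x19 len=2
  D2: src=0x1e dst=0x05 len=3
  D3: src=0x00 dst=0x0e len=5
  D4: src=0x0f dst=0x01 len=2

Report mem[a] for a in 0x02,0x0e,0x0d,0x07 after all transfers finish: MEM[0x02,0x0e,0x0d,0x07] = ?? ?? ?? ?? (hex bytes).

#0 dst[0x0f+8] := {0x3a,0x9f,0x6c,0x8b,0x47,0x41,0x6c,0x06}
#1 dst[0x19+2] := {0x43,0xf4}
#2 dst[0x05+3] := {0x41,0x6c,0x06}
#3 dst[0x0e+5] := {0x15,0x45,0xc9,0x8d,0x43}
#4 dst[0x01+2] := {0x45,0xc9}
query mem[0x02]=0xc9, mem[0x0e]=0x15, mem[0x0d]=0x02, mem[0x07]=0x06

MEM[0x02,0x0e,0x0d,0x07] = c9 15 02 06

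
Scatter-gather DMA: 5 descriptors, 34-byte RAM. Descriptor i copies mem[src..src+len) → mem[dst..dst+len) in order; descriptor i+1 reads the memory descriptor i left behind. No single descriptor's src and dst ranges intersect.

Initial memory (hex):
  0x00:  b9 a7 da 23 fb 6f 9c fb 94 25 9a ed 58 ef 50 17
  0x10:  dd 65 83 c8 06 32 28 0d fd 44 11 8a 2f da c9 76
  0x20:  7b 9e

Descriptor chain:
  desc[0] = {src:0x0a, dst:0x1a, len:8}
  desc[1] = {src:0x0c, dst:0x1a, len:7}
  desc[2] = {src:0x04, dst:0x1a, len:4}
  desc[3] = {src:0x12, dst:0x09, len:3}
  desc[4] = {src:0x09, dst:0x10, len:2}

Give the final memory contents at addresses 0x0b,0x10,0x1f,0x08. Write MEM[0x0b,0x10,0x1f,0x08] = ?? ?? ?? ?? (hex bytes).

  after D0: wrote 8B at 0x1a = 9aed58ef5017dd65
  after D1: wrote 7B at 0x1a = 58ef5017dd6583
  after D2: wrote 4B at 0x1a = fb6f9cfb
  after D3: wrote 3B at 0x09 = 83c806
  after D4: wrote 2B at 0x10 = 83c8
query mem[0x0b]=0x06, mem[0x10]=0x83, mem[0x1f]=0x65, mem[0x08]=0x94

MEM[0x0b,0x10,0x1f,0x08] = 06 83 65 94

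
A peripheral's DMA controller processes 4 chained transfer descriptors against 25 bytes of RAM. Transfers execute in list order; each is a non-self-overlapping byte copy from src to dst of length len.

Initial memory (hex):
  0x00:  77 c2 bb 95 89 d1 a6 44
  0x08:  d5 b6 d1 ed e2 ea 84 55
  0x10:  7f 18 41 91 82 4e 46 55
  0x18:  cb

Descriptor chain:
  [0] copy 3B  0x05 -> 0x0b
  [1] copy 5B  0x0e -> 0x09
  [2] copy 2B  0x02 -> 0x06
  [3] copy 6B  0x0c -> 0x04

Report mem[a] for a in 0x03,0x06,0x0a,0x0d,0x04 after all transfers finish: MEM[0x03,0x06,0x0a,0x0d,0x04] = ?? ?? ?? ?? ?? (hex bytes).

  after D0: wrote 3B at 0x0b = d1a644
  after D1: wrote 5B at 0x09 = 84557f1841
  after D2: wrote 2B at 0x06 = bb95
  after D3: wrote 6B at 0x04 = 184184557f18
query mem[0x03]=0x95, mem[0x06]=0x84, mem[0x0a]=0x55, mem[0x0d]=0x41, mem[0x04]=0x18

MEM[0x03,0x06,0x0a,0x0d,0x04] = 95 84 55 41 18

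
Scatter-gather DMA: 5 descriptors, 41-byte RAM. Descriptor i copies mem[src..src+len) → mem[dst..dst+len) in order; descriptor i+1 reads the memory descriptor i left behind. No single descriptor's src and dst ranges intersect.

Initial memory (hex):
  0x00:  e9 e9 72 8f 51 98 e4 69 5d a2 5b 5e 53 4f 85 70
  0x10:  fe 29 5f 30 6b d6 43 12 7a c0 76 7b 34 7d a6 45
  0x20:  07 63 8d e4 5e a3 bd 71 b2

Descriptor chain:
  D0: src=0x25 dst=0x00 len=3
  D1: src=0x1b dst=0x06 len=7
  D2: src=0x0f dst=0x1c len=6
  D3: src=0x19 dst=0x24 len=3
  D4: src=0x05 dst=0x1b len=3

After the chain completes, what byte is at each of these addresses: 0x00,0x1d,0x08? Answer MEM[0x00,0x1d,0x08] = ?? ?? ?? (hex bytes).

MEM[0x00,0x1d,0x08] = a3 34 7d

#0 dst[0x00+3] := {0xa3,0xbd,0x71}
#1 dst[0x06+7] := {0x7b,0x34,0x7d,0xa6,0x45,0x07,0x63}
#2 dst[0x1c+6] := {0x70,0xfe,0x29,0x5f,0x30,0x6b}
#3 dst[0x24+3] := {0xc0,0x76,0x7b}
#4 dst[0x1b+3] := {0x98,0x7b,0x34}
query mem[0x00]=0xa3, mem[0x1d]=0x34, mem[0x08]=0x7d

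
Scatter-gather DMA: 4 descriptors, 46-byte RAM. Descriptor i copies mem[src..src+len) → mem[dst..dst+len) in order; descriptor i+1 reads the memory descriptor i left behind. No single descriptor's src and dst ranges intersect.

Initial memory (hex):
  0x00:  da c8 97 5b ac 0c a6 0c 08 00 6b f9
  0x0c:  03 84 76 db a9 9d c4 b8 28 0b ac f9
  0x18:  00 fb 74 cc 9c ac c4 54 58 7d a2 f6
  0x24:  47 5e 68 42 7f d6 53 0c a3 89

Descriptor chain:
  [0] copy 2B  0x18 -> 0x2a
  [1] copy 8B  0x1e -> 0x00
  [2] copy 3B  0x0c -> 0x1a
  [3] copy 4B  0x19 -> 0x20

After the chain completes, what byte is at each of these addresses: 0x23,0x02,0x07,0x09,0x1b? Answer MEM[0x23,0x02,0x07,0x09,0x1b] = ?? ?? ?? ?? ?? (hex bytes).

MEM[0x23,0x02,0x07,0x09,0x1b] = 76 58 5e 00 84

[0] 0x18->0x2a len=2 : 00 fb
[1] 0x1e->0x00 len=8 : c4 54 58 7d a2 f6 47 5e
[2] 0x0c->0x1a len=3 : 03 84 76
[3] 0x19->0x20 len=4 : fb 03 84 76
query mem[0x23]=0x76, mem[0x02]=0x58, mem[0x07]=0x5e, mem[0x09]=0x00, mem[0x1b]=0x84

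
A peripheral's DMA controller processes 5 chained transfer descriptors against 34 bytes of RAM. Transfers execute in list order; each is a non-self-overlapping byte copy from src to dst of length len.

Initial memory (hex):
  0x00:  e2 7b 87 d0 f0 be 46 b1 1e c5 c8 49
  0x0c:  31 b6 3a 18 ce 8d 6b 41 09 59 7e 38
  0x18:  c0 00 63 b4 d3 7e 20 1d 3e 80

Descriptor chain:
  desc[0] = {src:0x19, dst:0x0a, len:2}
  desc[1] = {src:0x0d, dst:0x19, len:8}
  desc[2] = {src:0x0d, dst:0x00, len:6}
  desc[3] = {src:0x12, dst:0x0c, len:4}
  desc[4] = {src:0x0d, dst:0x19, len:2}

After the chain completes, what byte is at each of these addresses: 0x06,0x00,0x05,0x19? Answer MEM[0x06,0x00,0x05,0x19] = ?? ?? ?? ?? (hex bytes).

MEM[0x06,0x00,0x05,0x19] = 46 b6 6b 41

  after D0: wrote 2B at 0x0a = 0063
  after D1: wrote 8B at 0x19 = b63a18ce8d6b4109
  after D2: wrote 6B at 0x00 = b63a18ce8d6b
  after D3: wrote 4B at 0x0c = 6b410959
  after D4: wrote 2B at 0x19 = 4109
query mem[0x06]=0x46, mem[0x00]=0xb6, mem[0x05]=0x6b, mem[0x19]=0x41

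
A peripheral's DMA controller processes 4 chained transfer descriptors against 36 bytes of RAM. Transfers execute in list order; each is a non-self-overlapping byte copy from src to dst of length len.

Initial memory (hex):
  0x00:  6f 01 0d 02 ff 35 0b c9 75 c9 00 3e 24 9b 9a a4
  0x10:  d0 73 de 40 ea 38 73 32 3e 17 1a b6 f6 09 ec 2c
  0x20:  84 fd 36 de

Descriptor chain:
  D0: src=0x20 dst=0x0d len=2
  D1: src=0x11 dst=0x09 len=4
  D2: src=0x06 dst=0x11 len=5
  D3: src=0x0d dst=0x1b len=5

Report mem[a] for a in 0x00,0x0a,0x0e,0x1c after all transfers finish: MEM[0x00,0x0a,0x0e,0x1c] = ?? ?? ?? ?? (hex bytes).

MEM[0x00,0x0a,0x0e,0x1c] = 6f de fd fd

  after D0: wrote 2B at 0x0d = 84fd
  after D1: wrote 4B at 0x09 = 73de40ea
  after D2: wrote 5B at 0x11 = 0bc97573de
  after D3: wrote 5B at 0x1b = 84fda4d00b
query mem[0x00]=0x6f, mem[0x0a]=0xde, mem[0x0e]=0xfd, mem[0x1c]=0xfd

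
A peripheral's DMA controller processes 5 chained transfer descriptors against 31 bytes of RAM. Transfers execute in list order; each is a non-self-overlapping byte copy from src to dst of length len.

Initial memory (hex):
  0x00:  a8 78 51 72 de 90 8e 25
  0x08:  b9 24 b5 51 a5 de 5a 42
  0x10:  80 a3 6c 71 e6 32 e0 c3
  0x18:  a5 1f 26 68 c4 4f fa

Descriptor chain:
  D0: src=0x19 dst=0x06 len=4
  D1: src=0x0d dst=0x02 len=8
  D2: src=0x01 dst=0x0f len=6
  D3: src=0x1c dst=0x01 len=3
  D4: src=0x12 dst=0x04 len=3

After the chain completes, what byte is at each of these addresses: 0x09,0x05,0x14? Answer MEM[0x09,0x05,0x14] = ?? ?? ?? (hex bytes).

MEM[0x09,0x05,0x14] = e6 80 a3

#0 dst[0x06+4] := {0x1f,0x26,0x68,0xc4}
#1 dst[0x02+8] := {0xde,0x5a,0x42,0x80,0xa3,0x6c,0x71,0xe6}
#2 dst[0x0f+6] := {0x78,0xde,0x5a,0x42,0x80,0xa3}
#3 dst[0x01+3] := {0xc4,0x4f,0xfa}
#4 dst[0x04+3] := {0x42,0x80,0xa3}
query mem[0x09]=0xe6, mem[0x05]=0x80, mem[0x14]=0xa3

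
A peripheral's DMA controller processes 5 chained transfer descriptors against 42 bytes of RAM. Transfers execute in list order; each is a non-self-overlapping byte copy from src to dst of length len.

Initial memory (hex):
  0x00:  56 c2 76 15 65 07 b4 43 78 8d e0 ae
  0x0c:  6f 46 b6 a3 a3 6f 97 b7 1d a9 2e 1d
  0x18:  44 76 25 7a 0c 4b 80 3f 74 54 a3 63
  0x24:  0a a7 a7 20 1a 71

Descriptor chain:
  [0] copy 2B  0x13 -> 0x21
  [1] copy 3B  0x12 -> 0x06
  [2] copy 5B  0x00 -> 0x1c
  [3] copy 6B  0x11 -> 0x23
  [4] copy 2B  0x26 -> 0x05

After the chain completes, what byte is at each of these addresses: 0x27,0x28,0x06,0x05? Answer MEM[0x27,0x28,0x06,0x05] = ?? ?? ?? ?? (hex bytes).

MEM[0x27,0x28,0x06,0x05] = a9 2e a9 1d

#0 dst[0x21+2] := {0xb7,0x1d}
#1 dst[0x06+3] := {0x97,0xb7,0x1d}
#2 dst[0x1c+5] := {0x56,0xc2,0x76,0x15,0x65}
#3 dst[0x23+6] := {0x6f,0x97,0xb7,0x1d,0xa9,0x2e}
#4 dst[0x05+2] := {0x1d,0xa9}
query mem[0x27]=0xa9, mem[0x28]=0x2e, mem[0x06]=0xa9, mem[0x05]=0x1d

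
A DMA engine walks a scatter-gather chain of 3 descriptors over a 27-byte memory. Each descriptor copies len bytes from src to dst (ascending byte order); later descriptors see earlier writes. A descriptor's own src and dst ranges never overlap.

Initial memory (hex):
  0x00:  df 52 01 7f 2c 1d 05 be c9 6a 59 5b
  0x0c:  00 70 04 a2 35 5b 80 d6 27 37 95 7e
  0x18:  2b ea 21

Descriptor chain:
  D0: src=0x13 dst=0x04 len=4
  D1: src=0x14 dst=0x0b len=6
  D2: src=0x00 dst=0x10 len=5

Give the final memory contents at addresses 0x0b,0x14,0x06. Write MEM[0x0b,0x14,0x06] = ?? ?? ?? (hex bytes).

MEM[0x0b,0x14,0x06] = 27 d6 37

#0 dst[0x04+4] := {0xd6,0x27,0x37,0x95}
#1 dst[0x0b+6] := {0x27,0x37,0x95,0x7e,0x2b,0xea}
#2 dst[0x10+5] := {0xdf,0x52,0x01,0x7f,0xd6}
query mem[0x0b]=0x27, mem[0x14]=0xd6, mem[0x06]=0x37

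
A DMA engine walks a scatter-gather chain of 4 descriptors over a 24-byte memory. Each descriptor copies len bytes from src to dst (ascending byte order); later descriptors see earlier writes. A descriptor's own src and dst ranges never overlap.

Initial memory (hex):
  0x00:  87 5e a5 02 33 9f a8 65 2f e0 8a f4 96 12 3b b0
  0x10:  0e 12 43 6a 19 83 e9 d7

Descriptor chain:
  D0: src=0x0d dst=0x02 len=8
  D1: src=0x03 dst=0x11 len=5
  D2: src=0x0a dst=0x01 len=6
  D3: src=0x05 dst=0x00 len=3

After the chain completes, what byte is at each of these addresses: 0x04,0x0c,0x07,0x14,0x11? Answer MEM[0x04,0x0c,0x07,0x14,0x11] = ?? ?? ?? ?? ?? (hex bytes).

#0 dst[0x02+8] := {0x12,0x3b,0xb0,0x0e,0x12,0x43,0x6a,0x19}
#1 dst[0x11+5] := {0x3b,0xb0,0x0e,0x12,0x43}
#2 dst[0x01+6] := {0x8a,0xf4,0x96,0x12,0x3b,0xb0}
#3 dst[0x00+3] := {0x3b,0xb0,0x43}
query mem[0x04]=0x12, mem[0x0c]=0x96, mem[0x07]=0x43, mem[0x14]=0x12, mem[0x11]=0x3b

MEM[0x04,0x0c,0x07,0x14,0x11] = 12 96 43 12 3b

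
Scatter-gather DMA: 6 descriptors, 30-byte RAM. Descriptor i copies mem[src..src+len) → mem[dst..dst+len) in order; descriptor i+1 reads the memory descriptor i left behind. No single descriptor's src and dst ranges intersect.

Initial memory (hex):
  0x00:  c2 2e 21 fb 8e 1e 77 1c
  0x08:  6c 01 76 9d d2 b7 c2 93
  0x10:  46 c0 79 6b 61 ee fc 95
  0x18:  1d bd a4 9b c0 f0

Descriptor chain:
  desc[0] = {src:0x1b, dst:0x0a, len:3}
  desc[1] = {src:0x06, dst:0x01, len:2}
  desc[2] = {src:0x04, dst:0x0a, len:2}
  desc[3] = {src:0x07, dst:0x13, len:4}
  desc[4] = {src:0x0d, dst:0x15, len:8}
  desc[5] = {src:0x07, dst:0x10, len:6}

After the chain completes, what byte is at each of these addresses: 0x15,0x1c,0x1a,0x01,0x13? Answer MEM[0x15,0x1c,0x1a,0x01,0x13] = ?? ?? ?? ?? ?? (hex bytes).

#0 dst[0x0a+3] := {0x9b,0xc0,0xf0}
#1 dst[0x01+2] := {0x77,0x1c}
#2 dst[0x0a+2] := {0x8e,0x1e}
#3 dst[0x13+4] := {0x1c,0x6c,0x01,0x8e}
#4 dst[0x15+8] := {0xb7,0xc2,0x93,0x46,0xc0,0x79,0x1c,0x6c}
#5 dst[0x10+6] := {0x1c,0x6c,0x01,0x8e,0x1e,0xf0}
query mem[0x15]=0xf0, mem[0x1c]=0x6c, mem[0x1a]=0x79, mem[0x01]=0x77, mem[0x13]=0x8e

MEM[0x15,0x1c,0x1a,0x01,0x13] = f0 6c 79 77 8e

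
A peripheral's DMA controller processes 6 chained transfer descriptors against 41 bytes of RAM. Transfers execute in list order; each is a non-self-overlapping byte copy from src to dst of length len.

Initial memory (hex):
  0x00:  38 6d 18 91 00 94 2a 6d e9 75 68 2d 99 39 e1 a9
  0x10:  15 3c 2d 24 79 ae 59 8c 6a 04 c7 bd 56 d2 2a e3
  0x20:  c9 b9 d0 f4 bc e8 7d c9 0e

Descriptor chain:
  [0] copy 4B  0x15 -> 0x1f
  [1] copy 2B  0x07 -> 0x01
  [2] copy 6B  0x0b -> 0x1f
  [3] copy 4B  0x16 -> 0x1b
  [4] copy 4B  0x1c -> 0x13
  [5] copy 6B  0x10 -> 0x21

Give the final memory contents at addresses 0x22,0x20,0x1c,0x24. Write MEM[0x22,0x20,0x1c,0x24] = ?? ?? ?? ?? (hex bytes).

[0] 0x15->0x1f len=4 : ae 59 8c 6a
[1] 0x07->0x01 len=2 : 6d e9
[2] 0x0b->0x1f len=6 : 2d 99 39 e1 a9 15
[3] 0x16->0x1b len=4 : 59 8c 6a 04
[4] 0x1c->0x13 len=4 : 8c 6a 04 2d
[5] 0x10->0x21 len=6 : 15 3c 2d 8c 6a 04
query mem[0x22]=0x3c, mem[0x20]=0x99, mem[0x1c]=0x8c, mem[0x24]=0x8c

MEM[0x22,0x20,0x1c,0x24] = 3c 99 8c 8c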